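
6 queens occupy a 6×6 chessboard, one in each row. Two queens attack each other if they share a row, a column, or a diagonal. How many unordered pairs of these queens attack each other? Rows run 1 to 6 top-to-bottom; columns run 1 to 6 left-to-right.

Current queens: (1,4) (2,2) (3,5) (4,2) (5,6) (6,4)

Same column: (1,4)–(6,4) (column 4); (2,2)–(4,2) (column 2).
Same diagonal: (4,2)–(6,4) (|4−6| = |2−4| = 2).
Total attacking pairs: 3.

3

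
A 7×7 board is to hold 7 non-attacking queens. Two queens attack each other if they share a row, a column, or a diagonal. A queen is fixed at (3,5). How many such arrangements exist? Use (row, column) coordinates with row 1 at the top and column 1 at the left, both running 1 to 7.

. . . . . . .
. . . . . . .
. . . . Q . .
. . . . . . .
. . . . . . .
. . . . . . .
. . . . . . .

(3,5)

6

Branch on row 1: col 1 → 1; col 2 → 1; col 4 → 2; col 6 → 2.
Sum: 1 + 1 + 2 + 2 = 6.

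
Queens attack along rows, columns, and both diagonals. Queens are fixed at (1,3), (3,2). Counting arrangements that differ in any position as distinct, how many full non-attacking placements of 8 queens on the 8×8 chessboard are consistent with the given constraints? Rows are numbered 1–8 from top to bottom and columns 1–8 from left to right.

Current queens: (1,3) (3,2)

7

Branch on row 2: col 5 → 2; col 6 → 3; col 7 → 2; col 8 → 0.
Sum: 2 + 3 + 2 + 0 = 7.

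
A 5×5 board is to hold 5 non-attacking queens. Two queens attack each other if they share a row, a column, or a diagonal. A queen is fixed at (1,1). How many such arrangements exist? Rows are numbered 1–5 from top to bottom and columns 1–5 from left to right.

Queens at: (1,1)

2

Branch on row 2: col 3 → 1; col 4 → 1; col 5 → 0.
Sum: 1 + 1 + 0 = 2.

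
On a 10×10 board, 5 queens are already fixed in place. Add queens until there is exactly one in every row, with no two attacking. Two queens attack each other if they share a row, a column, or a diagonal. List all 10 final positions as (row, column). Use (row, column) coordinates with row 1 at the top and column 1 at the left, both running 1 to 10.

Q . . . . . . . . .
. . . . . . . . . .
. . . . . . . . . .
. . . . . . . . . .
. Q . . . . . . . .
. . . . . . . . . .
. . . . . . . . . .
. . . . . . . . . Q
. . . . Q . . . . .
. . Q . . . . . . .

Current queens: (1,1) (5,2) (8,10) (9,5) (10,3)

(1,1) (2,6) (3,9) (4,7) (5,2) (6,4) (7,8) (8,10) (9,5) (10,3)

Row 2: attacked by (1,1)→{1,2}; (5,2)→{2,5}; (8,10)→{4,10}; (9,5)→{5}; (10,3)→{3}. Safe: 6, 7, 8, 9. Place at column 6.
Row 3: attacked by (1,1)→{1,3}; (2,6)→{5,6,7}; (5,2)→{2,4}; (8,10)→{5,10}; (9,5)→{5}; (10,3)→{3,10}. Safe: 8, 9. Place at column 9.
Row 4: attacked by (1,1)→{1,4}; (2,6)→{4,6,8}; (3,9)→{8,9,10}; (5,2)→{1,2,3}; (8,10)→{6,10}; (9,5)→{5,10}; (10,3)→{3,9}. Safe: 7. Place at column 7.
Row 6: attacked by (1,1)→{1,6}; (2,6)→{2,6,10}; (3,9)→{6,9}; (4,7)→{5,7,9}; (5,2)→{1,2,3}; (8,10)→{8,10}; (9,5)→{2,5,8}; (10,3)→{3,7}. Safe: 4. Place at column 4.
Row 7: attacked by (1,1)→{1,7}; (2,6)→{1,6}; (3,9)→{5,9}; (4,7)→{4,7,10}; (5,2)→{2,4}; (6,4)→{3,4,5}; (8,10)→{9,10}; (9,5)→{3,5,7}; (10,3)→{3,6}. Safe: 8. Place at column 8.
Columns [1, 6, 9, 7, 2, 4, 8, 10, 5, 3], r−c [0, -4, -6, -3, 3, 2, -1, -2, 4, 7], r+c [2, 8, 12, 11, 7, 10, 15, 18, 14, 13] are all distinct, so no two queens attack.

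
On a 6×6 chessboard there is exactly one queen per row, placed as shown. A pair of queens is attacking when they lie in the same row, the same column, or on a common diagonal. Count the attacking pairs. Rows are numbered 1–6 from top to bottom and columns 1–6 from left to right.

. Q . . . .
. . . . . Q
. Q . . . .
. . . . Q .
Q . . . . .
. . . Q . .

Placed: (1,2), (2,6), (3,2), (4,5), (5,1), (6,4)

Same column: (1,2)–(3,2) (column 2).
Same diagonal: (1,2)–(4,5) (|1−4| = |2−5| = 3).
Total attacking pairs: 2.

2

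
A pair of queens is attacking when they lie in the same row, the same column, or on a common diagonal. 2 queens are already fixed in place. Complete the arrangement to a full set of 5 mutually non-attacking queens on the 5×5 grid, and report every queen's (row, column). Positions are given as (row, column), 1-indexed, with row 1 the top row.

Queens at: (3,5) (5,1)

Row 1: attacked by (3,5)→{3,5}; (5,1)→{1,5}. Safe: 2, 4. Place at column 4.
Row 2: attacked by (1,4)→{3,4,5}; (3,5)→{4,5}; (5,1)→{1,4}. Safe: 2. Place at column 2.
Row 4: attacked by (1,4)→{1,4}; (2,2)→{2,4}; (3,5)→{4,5}; (5,1)→{1,2}. Safe: 3. Place at column 3.
Columns [4, 2, 5, 3, 1], r−c [-3, 0, -2, 1, 4], r+c [5, 4, 8, 7, 6] are all distinct, so no two queens attack.

(1,4) (2,2) (3,5) (4,3) (5,1)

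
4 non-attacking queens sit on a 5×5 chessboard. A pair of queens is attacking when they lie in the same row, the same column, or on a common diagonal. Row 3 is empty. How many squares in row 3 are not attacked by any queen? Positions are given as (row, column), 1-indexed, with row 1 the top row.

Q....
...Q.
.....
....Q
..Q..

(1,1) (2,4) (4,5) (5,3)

1

(1,1) attacks row 3 at column 1 and diagonals 3.
(2,4) attacks row 3 at column 4 and diagonals 3, 5.
(4,5) attacks row 3 at column 5 and diagonals 4.
(5,3) attacks row 3 at column 3 and diagonals 1, 5.
Attacked columns: {1, 3, 4, 5}. Safe: {2}.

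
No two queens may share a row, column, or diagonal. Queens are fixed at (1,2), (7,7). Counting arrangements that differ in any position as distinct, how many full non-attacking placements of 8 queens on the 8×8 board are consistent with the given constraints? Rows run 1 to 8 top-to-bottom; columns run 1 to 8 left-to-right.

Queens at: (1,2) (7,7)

3

Branch on row 2: col 4 → 1; col 5 → 0; col 6 → 1; col 8 → 1.
Sum: 1 + 0 + 1 + 1 = 3.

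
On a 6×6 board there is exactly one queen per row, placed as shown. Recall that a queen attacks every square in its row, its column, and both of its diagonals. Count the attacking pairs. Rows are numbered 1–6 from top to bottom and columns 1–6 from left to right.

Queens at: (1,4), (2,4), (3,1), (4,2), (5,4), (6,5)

6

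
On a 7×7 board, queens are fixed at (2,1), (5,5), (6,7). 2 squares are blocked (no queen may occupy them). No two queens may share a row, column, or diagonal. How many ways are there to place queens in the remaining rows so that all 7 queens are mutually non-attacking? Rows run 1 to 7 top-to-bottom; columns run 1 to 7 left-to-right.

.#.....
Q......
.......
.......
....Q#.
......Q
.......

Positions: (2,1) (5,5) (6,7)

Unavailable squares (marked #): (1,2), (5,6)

1

Branch on row 1: col 3 → 1; col 4 → 0; col 6 → 0.
Sum: 1 + 0 + 0 = 1.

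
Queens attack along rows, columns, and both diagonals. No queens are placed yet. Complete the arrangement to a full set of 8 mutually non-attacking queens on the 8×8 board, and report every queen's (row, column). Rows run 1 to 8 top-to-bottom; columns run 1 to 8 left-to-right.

(1,2) (2,6) (3,8) (4,3) (5,1) (6,4) (7,7) (8,5)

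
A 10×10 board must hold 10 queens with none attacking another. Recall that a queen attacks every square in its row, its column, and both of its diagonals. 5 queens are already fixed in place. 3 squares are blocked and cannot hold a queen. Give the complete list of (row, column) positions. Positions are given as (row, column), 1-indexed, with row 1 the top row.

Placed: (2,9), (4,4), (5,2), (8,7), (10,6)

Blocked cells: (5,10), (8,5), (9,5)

Row 1: attacked by (2,9)→{8,9,10}; (4,4)→{1,4,7}; (5,2)→{2,6}; (8,7)→{7}; (10,6)→{6}. Safe: 3, 5. Place at column 5.
Row 3: attacked by (1,5)→{3,5,7}; (2,9)→{8,9,10}; (4,4)→{3,4,5}; (5,2)→{2,4}; (8,7)→{2,7}; (10,6)→{6}. Safe: 1. Place at column 1.
Row 6: attacked by (1,5)→{5,10}; (2,9)→{5,9}; (3,1)→{1,4}; (4,4)→{2,4,6}; (5,2)→{1,2,3}; (8,7)→{5,7,9}; (10,6)→{2,6,10}. Safe: 8. Place at column 8.
Row 7: attacked by (1,5)→{5}; (2,9)→{4,9}; (3,1)→{1,5}; (4,4)→{1,4,7}; (5,2)→{2,4}; (6,8)→{7,8,9}; (8,7)→{6,7,8}; (10,6)→{3,6,9}. Safe: 10. Place at column 10.
Row 9: attacked by (1,5)→{5}; (2,9)→{2,9}; (3,1)→{1,7}; (4,4)→{4,9}; (5,2)→{2,6}; (6,8)→{5,8}; (7,10)→{8,10}; (8,7)→{6,7,8}; (10,6)→{5,6,7}. Blocked: 5. Safe: 3. Place at column 3.
Columns [5, 9, 1, 4, 2, 8, 10, 7, 3, 6], r−c [-4, -7, 2, 0, 3, -2, -3, 1, 6, 4], r+c [6, 11, 4, 8, 7, 14, 17, 15, 12, 16] are all distinct, so no two queens attack.

(1,5) (2,9) (3,1) (4,4) (5,2) (6,8) (7,10) (8,7) (9,3) (10,6)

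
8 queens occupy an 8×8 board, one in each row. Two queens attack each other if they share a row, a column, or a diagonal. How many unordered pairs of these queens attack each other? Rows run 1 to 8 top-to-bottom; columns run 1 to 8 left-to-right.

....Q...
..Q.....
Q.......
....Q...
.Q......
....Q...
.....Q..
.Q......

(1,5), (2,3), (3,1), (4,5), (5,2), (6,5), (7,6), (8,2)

6

Same column: (1,5)–(4,5) (column 5); (1,5)–(6,5) (column 5); (4,5)–(6,5) (column 5); (5,2)–(8,2) (column 2).
Same diagonal: (2,3)–(4,5) (|2−4| = |3−5| = 2); (6,5)–(7,6) (|6−7| = |5−6| = 1).
Total attacking pairs: 6.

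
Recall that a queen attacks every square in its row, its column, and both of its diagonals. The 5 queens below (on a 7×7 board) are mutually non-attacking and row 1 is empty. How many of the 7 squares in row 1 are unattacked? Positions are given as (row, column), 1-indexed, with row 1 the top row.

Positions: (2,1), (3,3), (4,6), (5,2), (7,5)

(2,1) attacks row 1 at column 1 and diagonals 2.
(3,3) attacks row 1 at column 3 and diagonals 1, 5.
(4,6) attacks row 1 at column 6 and diagonals 3.
(5,2) attacks row 1 at column 2 and diagonals 6.
(7,5) attacks row 1 at column 5.
Attacked columns: {1, 2, 3, 5, 6}. Safe: {4, 7}.

2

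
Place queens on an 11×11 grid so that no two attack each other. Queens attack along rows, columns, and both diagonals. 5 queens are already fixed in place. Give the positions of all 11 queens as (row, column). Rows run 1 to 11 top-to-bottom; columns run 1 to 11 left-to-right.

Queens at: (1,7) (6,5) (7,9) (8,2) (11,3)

Row 2: attacked by (1,7)→{6,7,8}; (6,5)→{1,5,9}; (7,9)→{4,9}; (8,2)→{2,8}; (11,3)→{3}. Safe: 10, 11. Place at column 10.
Row 3: attacked by (1,7)→{5,7,9}; (2,10)→{9,10,11}; (6,5)→{2,5,8}; (7,9)→{5,9}; (8,2)→{2,7}; (11,3)→{3,11}. Safe: 1, 4, 6. Place at column 6.
Row 4: attacked by (1,7)→{4,7,10}; (2,10)→{8,10}; (3,6)→{5,6,7}; (6,5)→{3,5,7}; (7,9)→{6,9}; (8,2)→{2,6}; (11,3)→{3,10}. Safe: 1, 11. Place at column 11.
Row 5: attacked by (1,7)→{3,7,11}; (2,10)→{7,10}; (3,6)→{4,6,8}; (4,11)→{10,11}; (6,5)→{4,5,6}; (7,9)→{7,9,11}; (8,2)→{2,5}; (11,3)→{3,9}. Safe: 1. Place at column 1.
Row 9: attacked by (1,7)→{7}; (2,10)→{3,10}; (3,6)→{6}; (4,11)→{6,11}; (5,1)→{1,5}; (6,5)→{2,5,8}; (7,9)→{7,9,11}; (8,2)→{1,2,3}; (11,3)→{1,3,5}. Safe: 4. Place at column 4.
Row 10: attacked by (1,7)→{7}; (2,10)→{2,10}; (3,6)→{6}; (4,11)→{5,11}; (5,1)→{1,6}; (6,5)→{1,5,9}; (7,9)→{6,9}; (8,2)→{2,4}; (9,4)→{3,4,5}; (11,3)→{2,3,4}. Safe: 8. Place at column 8.
Columns [7, 10, 6, 11, 1, 5, 9, 2, 4, 8, 3], r−c [-6, -8, -3, -7, 4, 1, -2, 6, 5, 2, 8], r+c [8, 12, 9, 15, 6, 11, 16, 10, 13, 18, 14] are all distinct, so no two queens attack.

(1,7) (2,10) (3,6) (4,11) (5,1) (6,5) (7,9) (8,2) (9,4) (10,8) (11,3)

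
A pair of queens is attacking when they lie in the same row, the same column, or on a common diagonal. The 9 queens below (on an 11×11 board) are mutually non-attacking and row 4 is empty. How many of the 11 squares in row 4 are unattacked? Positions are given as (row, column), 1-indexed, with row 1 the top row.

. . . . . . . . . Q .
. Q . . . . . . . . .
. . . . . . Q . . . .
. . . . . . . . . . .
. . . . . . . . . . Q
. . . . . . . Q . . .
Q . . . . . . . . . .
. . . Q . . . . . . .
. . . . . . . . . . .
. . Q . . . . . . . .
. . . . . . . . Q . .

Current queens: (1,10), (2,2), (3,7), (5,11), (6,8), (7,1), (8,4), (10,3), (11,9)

(1,10) attacks row 4 at column 10 and diagonals 7.
(2,2) attacks row 4 at column 2 and diagonals 4.
(3,7) attacks row 4 at column 7 and diagonals 6, 8.
(5,11) attacks row 4 at column 11 and diagonals 10.
(6,8) attacks row 4 at column 8 and diagonals 6, 10.
(7,1) attacks row 4 at column 1 and diagonals 4.
(8,4) attacks row 4 at column 4 and diagonals 8.
(10,3) attacks row 4 at column 3 and diagonals 9.
(11,9) attacks row 4 at column 9 and diagonals 2.
Attacked columns: {1, 2, 3, 4, 6, 7, 8, 9, 10, 11}. Safe: {5}.

1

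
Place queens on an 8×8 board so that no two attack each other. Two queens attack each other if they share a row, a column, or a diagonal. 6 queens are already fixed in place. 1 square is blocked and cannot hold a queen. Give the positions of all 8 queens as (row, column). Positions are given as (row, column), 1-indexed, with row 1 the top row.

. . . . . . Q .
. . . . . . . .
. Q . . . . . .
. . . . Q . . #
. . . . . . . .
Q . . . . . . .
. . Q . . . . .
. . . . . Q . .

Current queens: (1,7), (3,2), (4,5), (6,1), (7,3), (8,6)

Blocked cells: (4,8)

(1,7) (2,4) (3,2) (4,5) (5,8) (6,1) (7,3) (8,6)

Row 2: attacked by (1,7)→{6,7,8}; (3,2)→{1,2,3}; (4,5)→{3,5,7}; (6,1)→{1,5}; (7,3)→{3,8}; (8,6)→{6}. Safe: 4. Place at column 4.
Row 5: attacked by (1,7)→{3,7}; (2,4)→{1,4,7}; (3,2)→{2,4}; (4,5)→{4,5,6}; (6,1)→{1,2}; (7,3)→{1,3,5}; (8,6)→{3,6}. Safe: 8. Place at column 8.
Columns [7, 4, 2, 5, 8, 1, 3, 6], r−c [-6, -2, 1, -1, -3, 5, 4, 2], r+c [8, 6, 5, 9, 13, 7, 10, 14] are all distinct, so no two queens attack.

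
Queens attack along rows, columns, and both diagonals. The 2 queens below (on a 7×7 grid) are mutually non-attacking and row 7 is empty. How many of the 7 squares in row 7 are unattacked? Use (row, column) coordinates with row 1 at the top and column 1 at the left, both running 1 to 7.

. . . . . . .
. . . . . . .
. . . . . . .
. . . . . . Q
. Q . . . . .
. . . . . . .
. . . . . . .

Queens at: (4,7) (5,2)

4

(4,7) attacks row 7 at column 7 and diagonals 4.
(5,2) attacks row 7 at column 2 and diagonals 4.
Attacked columns: {2, 4, 7}. Safe: {1, 3, 5, 6}.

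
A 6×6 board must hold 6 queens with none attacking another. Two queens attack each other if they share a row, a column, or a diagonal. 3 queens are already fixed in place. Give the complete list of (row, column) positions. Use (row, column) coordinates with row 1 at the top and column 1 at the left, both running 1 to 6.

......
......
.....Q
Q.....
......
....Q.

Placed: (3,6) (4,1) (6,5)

(1,2) (2,4) (3,6) (4,1) (5,3) (6,5)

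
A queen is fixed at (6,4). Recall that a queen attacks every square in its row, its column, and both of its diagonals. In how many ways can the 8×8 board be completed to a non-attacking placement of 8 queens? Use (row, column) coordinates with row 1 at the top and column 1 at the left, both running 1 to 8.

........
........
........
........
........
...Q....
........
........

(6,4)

12

Branch on row 1: col 1 → 2; col 2 → 2; col 3 → 3; col 5 → 1; col 6 → 2; col 7 → 2; col 8 → 0.
Sum: 2 + 2 + 3 + 1 + 2 + 2 + 0 = 12.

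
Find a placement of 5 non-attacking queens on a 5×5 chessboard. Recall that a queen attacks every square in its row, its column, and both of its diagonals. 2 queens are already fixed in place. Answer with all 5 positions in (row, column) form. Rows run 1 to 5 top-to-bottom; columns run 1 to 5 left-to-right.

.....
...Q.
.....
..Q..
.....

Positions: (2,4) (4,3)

(1,2) (2,4) (3,1) (4,3) (5,5)

Row 1: attacked by (2,4)→{3,4,5}; (4,3)→{3}. Safe: 1, 2. Place at column 2.
Row 3: attacked by (1,2)→{2,4}; (2,4)→{3,4,5}; (4,3)→{2,3,4}. Safe: 1. Place at column 1.
Row 5: attacked by (1,2)→{2}; (2,4)→{1,4}; (3,1)→{1,3}; (4,3)→{2,3,4}. Safe: 5. Place at column 5.
Columns [2, 4, 1, 3, 5], r−c [-1, -2, 2, 1, 0], r+c [3, 6, 4, 7, 10] are all distinct, so no two queens attack.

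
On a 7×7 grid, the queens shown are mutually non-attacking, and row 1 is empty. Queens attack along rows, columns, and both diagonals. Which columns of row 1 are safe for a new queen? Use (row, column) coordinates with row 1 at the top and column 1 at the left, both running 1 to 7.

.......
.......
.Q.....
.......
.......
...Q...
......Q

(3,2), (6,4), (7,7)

(3,2) attacks row 1 at column 2 and diagonals 4.
(6,4) attacks row 1 at column 4.
(7,7) attacks row 1 at column 7 and diagonals 1.
Attacked columns: {1, 2, 4, 7}. Safe: {3, 5, 6}.

columns 3, 5, 6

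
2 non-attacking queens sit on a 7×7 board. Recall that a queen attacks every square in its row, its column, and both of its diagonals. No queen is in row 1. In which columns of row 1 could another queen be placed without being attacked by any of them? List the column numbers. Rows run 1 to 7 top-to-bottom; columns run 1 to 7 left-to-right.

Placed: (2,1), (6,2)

columns 3, 4, 5, 6

(2,1) attacks row 1 at column 1 and diagonals 2.
(6,2) attacks row 1 at column 2 and diagonals 7.
Attacked columns: {1, 2, 7}. Safe: {3, 4, 5, 6}.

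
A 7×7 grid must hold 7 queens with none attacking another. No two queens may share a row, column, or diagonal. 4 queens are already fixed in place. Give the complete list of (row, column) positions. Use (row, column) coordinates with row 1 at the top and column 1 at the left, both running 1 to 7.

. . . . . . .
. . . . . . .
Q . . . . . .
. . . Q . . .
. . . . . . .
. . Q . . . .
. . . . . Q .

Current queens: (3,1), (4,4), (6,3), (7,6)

Row 1: attacked by (3,1)→{1,3}; (4,4)→{1,4,7}; (6,3)→{3}; (7,6)→{6}. Safe: 2, 5. Place at column 2.
Row 2: attacked by (1,2)→{1,2,3}; (3,1)→{1,2}; (4,4)→{2,4,6}; (6,3)→{3,7}; (7,6)→{1,6}. Safe: 5. Place at column 5.
Row 5: attacked by (1,2)→{2,6}; (2,5)→{2,5}; (3,1)→{1,3}; (4,4)→{3,4,5}; (6,3)→{2,3,4}; (7,6)→{4,6}. Safe: 7. Place at column 7.
Columns [2, 5, 1, 4, 7, 3, 6], r−c [-1, -3, 2, 0, -2, 3, 1], r+c [3, 7, 4, 8, 12, 9, 13] are all distinct, so no two queens attack.

(1,2) (2,5) (3,1) (4,4) (5,7) (6,3) (7,6)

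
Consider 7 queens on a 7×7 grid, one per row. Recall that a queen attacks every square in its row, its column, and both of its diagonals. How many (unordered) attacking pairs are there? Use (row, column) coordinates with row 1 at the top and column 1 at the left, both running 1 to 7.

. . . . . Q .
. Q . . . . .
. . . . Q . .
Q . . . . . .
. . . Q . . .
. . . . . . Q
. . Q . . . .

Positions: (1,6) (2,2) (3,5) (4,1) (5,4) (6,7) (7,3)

All columns are distinct and no two queens satisfy |Δrow| = |Δcol|, so no pair attacks.

0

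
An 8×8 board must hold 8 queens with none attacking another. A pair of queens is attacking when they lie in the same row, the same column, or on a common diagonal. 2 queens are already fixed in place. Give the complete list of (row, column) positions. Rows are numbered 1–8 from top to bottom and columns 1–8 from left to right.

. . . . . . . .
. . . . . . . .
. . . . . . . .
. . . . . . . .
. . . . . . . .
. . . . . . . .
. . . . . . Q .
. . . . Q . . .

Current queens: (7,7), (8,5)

Row 1: attacked by (7,7)→{1,7}; (8,5)→{5}. Safe: 2, 3, 4, 6, 8. Place at column 2.
Row 2: attacked by (1,2)→{1,2,3}; (7,7)→{2,7}; (8,5)→{5}. Safe: 4, 6, 8. Place at column 6.
Row 3: attacked by (1,2)→{2,4}; (2,6)→{5,6,7}; (7,7)→{3,7}; (8,5)→{5}. Safe: 1, 8. Place at column 8.
Row 4: attacked by (1,2)→{2,5}; (2,6)→{4,6,8}; (3,8)→{7,8}; (7,7)→{4,7}; (8,5)→{1,5}. Safe: 3. Place at column 3.
Row 5: attacked by (1,2)→{2,6}; (2,6)→{3,6}; (3,8)→{6,8}; (4,3)→{2,3,4}; (7,7)→{5,7}; (8,5)→{2,5,8}. Safe: 1. Place at column 1.
Row 6: attacked by (1,2)→{2,7}; (2,6)→{2,6}; (3,8)→{5,8}; (4,3)→{1,3,5}; (5,1)→{1,2}; (7,7)→{6,7,8}; (8,5)→{3,5,7}. Safe: 4. Place at column 4.
Columns [2, 6, 8, 3, 1, 4, 7, 5], r−c [-1, -4, -5, 1, 4, 2, 0, 3], r+c [3, 8, 11, 7, 6, 10, 14, 13] are all distinct, so no two queens attack.

(1,2) (2,6) (3,8) (4,3) (5,1) (6,4) (7,7) (8,5)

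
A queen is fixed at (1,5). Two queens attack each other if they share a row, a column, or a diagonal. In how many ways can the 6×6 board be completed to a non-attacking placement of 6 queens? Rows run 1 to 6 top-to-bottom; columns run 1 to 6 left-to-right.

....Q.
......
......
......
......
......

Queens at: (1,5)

Branch on row 2: col 1 → 0; col 2 → 0; col 3 → 1.
Sum: 0 + 0 + 1 = 1.

1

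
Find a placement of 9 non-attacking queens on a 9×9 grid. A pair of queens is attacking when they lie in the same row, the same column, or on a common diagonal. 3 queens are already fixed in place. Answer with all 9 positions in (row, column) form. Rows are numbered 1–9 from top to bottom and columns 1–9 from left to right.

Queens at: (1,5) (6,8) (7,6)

(1,5) (2,7) (3,4) (4,1) (5,3) (6,8) (7,6) (8,2) (9,9)

Row 2: attacked by (1,5)→{4,5,6}; (6,8)→{4,8}; (7,6)→{1,6}. Safe: 2, 3, 7, 9. Place at column 7.
Row 3: attacked by (1,5)→{3,5,7}; (2,7)→{6,7,8}; (6,8)→{5,8}; (7,6)→{2,6}. Safe: 1, 4, 9. Place at column 4.
Row 4: attacked by (1,5)→{2,5,8}; (2,7)→{5,7,9}; (3,4)→{3,4,5}; (6,8)→{6,8}; (7,6)→{3,6,9}. Safe: 1. Place at column 1.
Row 5: attacked by (1,5)→{1,5,9}; (2,7)→{4,7}; (3,4)→{2,4,6}; (4,1)→{1,2}; (6,8)→{7,8,9}; (7,6)→{4,6,8}. Safe: 3. Place at column 3.
Row 8: attacked by (1,5)→{5}; (2,7)→{1,7}; (3,4)→{4,9}; (4,1)→{1,5}; (5,3)→{3,6}; (6,8)→{6,8}; (7,6)→{5,6,7}. Safe: 2. Place at column 2.
Row 9: attacked by (1,5)→{5}; (2,7)→{7}; (3,4)→{4}; (4,1)→{1,6}; (5,3)→{3,7}; (6,8)→{5,8}; (7,6)→{4,6,8}; (8,2)→{1,2,3}. Safe: 9. Place at column 9.
Columns [5, 7, 4, 1, 3, 8, 6, 2, 9], r−c [-4, -5, -1, 3, 2, -2, 1, 6, 0], r+c [6, 9, 7, 5, 8, 14, 13, 10, 18] are all distinct, so no two queens attack.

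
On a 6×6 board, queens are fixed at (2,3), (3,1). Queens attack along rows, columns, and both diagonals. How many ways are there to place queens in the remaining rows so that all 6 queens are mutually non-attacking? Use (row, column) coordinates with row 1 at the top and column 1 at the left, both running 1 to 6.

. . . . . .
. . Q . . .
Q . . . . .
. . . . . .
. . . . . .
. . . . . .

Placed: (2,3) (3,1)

1

Branch on row 1: col 5 → 1; col 6 → 0.
Sum: 1 + 0 = 1.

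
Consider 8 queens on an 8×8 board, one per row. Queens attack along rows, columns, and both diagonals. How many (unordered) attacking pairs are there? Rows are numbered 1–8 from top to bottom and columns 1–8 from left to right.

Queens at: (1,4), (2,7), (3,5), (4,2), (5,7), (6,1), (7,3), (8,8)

2

Same column: (2,7)–(5,7) (column 7).
Same diagonal: (3,5)–(5,7) (|3−5| = |5−7| = 2).
Total attacking pairs: 2.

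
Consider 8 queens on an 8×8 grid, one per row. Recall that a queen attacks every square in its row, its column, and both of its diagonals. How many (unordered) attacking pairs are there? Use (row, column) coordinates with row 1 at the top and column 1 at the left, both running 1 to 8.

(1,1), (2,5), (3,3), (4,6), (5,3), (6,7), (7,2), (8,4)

2

Same column: (3,3)–(5,3) (column 3).
Same diagonal: (1,1)–(3,3) (|1−3| = |1−3| = 2).
Total attacking pairs: 2.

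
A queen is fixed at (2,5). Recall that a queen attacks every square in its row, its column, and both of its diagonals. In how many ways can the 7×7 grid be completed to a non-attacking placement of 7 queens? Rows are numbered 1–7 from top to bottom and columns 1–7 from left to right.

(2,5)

6

Branch on row 1: col 1 → 1; col 2 → 3; col 3 → 1; col 7 → 1.
Sum: 1 + 3 + 1 + 1 = 6.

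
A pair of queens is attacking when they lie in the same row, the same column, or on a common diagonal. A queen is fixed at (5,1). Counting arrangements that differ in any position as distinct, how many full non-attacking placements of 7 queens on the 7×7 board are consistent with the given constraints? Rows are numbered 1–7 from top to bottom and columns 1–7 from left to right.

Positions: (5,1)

Branch on row 1: col 2 → 2; col 3 → 1; col 4 → 0; col 6 → 2; col 7 → 1.
Sum: 2 + 1 + 0 + 2 + 1 = 6.

6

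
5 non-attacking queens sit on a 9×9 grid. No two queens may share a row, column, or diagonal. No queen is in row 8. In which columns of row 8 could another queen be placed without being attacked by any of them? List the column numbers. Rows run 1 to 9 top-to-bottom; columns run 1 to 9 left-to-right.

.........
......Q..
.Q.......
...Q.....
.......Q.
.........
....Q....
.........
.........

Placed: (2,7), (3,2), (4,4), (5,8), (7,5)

columns 3, 9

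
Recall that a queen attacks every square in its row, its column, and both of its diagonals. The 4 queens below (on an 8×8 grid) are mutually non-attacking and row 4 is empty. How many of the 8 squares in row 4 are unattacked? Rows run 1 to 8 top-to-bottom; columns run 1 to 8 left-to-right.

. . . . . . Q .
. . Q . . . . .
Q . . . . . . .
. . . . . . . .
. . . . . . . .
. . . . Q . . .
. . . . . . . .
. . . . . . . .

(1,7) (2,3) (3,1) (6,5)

2

(1,7) attacks row 4 at column 7 and diagonals 4.
(2,3) attacks row 4 at column 3 and diagonals 1, 5.
(3,1) attacks row 4 at column 1 and diagonals 2.
(6,5) attacks row 4 at column 5 and diagonals 3, 7.
Attacked columns: {1, 2, 3, 4, 5, 7}. Safe: {6, 8}.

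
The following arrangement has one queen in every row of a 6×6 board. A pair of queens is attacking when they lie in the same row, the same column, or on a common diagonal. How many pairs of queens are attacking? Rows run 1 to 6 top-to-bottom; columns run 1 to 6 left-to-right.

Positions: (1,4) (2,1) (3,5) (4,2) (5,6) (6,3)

All columns are distinct and no two queens satisfy |Δrow| = |Δcol|, so no pair attacks.

0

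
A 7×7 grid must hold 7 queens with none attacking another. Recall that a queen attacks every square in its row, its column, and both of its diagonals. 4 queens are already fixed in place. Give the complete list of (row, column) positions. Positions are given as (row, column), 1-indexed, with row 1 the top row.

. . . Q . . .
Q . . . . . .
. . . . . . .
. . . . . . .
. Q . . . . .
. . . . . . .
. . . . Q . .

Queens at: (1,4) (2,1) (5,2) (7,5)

(1,4) (2,1) (3,3) (4,6) (5,2) (6,7) (7,5)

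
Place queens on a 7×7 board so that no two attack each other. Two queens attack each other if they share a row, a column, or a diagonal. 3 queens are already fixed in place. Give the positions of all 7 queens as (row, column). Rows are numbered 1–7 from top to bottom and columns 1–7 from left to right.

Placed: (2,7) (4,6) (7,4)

Row 1: attacked by (2,7)→{6,7}; (4,6)→{3,6}; (7,4)→{4}. Safe: 1, 2, 5. Place at column 5.
Row 3: attacked by (1,5)→{3,5,7}; (2,7)→{6,7}; (4,6)→{5,6,7}; (7,4)→{4}. Safe: 1, 2. Place at column 2.
Row 5: attacked by (1,5)→{1,5}; (2,7)→{4,7}; (3,2)→{2,4}; (4,6)→{5,6,7}; (7,4)→{2,4,6}. Safe: 3. Place at column 3.
Row 6: attacked by (1,5)→{5}; (2,7)→{3,7}; (3,2)→{2,5}; (4,6)→{4,6}; (5,3)→{2,3,4}; (7,4)→{3,4,5}. Safe: 1. Place at column 1.
Columns [5, 7, 2, 6, 3, 1, 4], r−c [-4, -5, 1, -2, 2, 5, 3], r+c [6, 9, 5, 10, 8, 7, 11] are all distinct, so no two queens attack.

(1,5) (2,7) (3,2) (4,6) (5,3) (6,1) (7,4)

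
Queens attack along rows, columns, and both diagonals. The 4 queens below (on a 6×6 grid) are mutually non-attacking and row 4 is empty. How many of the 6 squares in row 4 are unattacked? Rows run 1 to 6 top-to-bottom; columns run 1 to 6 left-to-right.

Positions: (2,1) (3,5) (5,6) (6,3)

1

(2,1) attacks row 4 at column 1 and diagonals 3.
(3,5) attacks row 4 at column 5 and diagonals 4, 6.
(5,6) attacks row 4 at column 6 and diagonals 5.
(6,3) attacks row 4 at column 3 and diagonals 1, 5.
Attacked columns: {1, 3, 4, 5, 6}. Safe: {2}.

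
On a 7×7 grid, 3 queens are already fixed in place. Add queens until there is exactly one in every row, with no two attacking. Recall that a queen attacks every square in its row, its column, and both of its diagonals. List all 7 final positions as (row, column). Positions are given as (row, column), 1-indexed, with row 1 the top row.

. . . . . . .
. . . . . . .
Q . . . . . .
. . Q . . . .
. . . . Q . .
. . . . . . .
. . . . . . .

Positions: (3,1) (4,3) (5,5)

(1,4) (2,6) (3,1) (4,3) (5,5) (6,7) (7,2)

Row 1: attacked by (3,1)→{1,3}; (4,3)→{3,6}; (5,5)→{1,5}. Safe: 2, 4, 7. Place at column 4.
Row 2: attacked by (1,4)→{3,4,5}; (3,1)→{1,2}; (4,3)→{1,3,5}; (5,5)→{2,5}. Safe: 6, 7. Place at column 6.
Row 6: attacked by (1,4)→{4}; (2,6)→{2,6}; (3,1)→{1,4}; (4,3)→{1,3,5}; (5,5)→{4,5,6}. Safe: 7. Place at column 7.
Row 7: attacked by (1,4)→{4}; (2,6)→{1,6}; (3,1)→{1,5}; (4,3)→{3,6}; (5,5)→{3,5,7}; (6,7)→{6,7}. Safe: 2. Place at column 2.
Columns [4, 6, 1, 3, 5, 7, 2], r−c [-3, -4, 2, 1, 0, -1, 5], r+c [5, 8, 4, 7, 10, 13, 9] are all distinct, so no two queens attack.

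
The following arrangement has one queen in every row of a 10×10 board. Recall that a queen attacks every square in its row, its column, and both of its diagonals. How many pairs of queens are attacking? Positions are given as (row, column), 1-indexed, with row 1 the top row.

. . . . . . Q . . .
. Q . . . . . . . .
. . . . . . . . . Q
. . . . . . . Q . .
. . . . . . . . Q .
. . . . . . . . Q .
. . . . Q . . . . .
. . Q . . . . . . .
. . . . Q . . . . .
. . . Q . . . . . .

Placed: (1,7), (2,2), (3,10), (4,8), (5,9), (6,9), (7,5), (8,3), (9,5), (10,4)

7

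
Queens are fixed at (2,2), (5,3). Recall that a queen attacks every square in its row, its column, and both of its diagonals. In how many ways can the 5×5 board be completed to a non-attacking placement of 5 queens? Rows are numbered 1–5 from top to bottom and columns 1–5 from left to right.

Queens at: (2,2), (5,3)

1

Branch on row 1: col 4 → 0; col 5 → 1.
Sum: 0 + 1 = 1.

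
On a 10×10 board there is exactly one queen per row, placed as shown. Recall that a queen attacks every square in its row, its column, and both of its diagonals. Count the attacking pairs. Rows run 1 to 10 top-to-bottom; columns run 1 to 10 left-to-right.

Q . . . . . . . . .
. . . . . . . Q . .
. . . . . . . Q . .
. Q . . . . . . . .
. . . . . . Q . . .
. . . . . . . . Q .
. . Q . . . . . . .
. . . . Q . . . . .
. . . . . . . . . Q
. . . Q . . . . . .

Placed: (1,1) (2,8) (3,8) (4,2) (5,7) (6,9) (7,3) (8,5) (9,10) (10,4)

Same column: (2,8)–(3,8) (column 8).
Same diagonal: (2,8)–(7,3) (|2−7| = |8−3| = 5).
Total attacking pairs: 2.

2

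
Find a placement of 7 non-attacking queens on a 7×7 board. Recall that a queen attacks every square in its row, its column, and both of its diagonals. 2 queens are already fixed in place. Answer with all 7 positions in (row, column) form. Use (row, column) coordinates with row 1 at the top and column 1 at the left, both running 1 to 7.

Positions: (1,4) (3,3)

(1,4) (2,1) (3,3) (4,6) (5,2) (6,7) (7,5)

Row 2: attacked by (1,4)→{3,4,5}; (3,3)→{2,3,4}. Safe: 1, 6, 7. Place at column 1.
Row 4: attacked by (1,4)→{1,4,7}; (2,1)→{1,3}; (3,3)→{2,3,4}. Safe: 5, 6. Place at column 6.
Row 5: attacked by (1,4)→{4}; (2,1)→{1,4}; (3,3)→{1,3,5}; (4,6)→{5,6,7}. Safe: 2. Place at column 2.
Row 6: attacked by (1,4)→{4}; (2,1)→{1,5}; (3,3)→{3,6}; (4,6)→{4,6}; (5,2)→{1,2,3}. Safe: 7. Place at column 7.
Row 7: attacked by (1,4)→{4}; (2,1)→{1,6}; (3,3)→{3,7}; (4,6)→{3,6}; (5,2)→{2,4}; (6,7)→{6,7}. Safe: 5. Place at column 5.
Columns [4, 1, 3, 6, 2, 7, 5], r−c [-3, 1, 0, -2, 3, -1, 2], r+c [5, 3, 6, 10, 7, 13, 12] are all distinct, so no two queens attack.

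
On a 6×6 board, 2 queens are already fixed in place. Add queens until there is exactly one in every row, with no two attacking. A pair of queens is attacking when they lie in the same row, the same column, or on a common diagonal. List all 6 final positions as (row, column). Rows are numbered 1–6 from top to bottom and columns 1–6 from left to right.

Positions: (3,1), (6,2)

(1,5) (2,3) (3,1) (4,6) (5,4) (6,2)

Row 1: attacked by (3,1)→{1,3}; (6,2)→{2}. Safe: 4, 5, 6. Place at column 5.
Row 2: attacked by (1,5)→{4,5,6}; (3,1)→{1,2}; (6,2)→{2,6}. Safe: 3. Place at column 3.
Row 4: attacked by (1,5)→{2,5}; (2,3)→{1,3,5}; (3,1)→{1,2}; (6,2)→{2,4}. Safe: 6. Place at column 6.
Row 5: attacked by (1,5)→{1,5}; (2,3)→{3,6}; (3,1)→{1,3}; (4,6)→{5,6}; (6,2)→{1,2,3}. Safe: 4. Place at column 4.
Columns [5, 3, 1, 6, 4, 2], r−c [-4, -1, 2, -2, 1, 4], r+c [6, 5, 4, 10, 9, 8] are all distinct, so no two queens attack.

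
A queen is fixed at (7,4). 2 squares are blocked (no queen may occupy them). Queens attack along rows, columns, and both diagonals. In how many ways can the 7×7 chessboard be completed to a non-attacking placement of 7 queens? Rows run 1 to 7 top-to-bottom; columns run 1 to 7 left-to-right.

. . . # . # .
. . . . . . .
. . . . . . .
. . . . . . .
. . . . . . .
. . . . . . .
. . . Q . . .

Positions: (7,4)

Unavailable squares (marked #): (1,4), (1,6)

Branch on row 1: col 1 → 1; col 2 → 1; col 3 → 1; col 5 → 1; col 7 → 1.
Sum: 1 + 1 + 1 + 1 + 1 = 5.

5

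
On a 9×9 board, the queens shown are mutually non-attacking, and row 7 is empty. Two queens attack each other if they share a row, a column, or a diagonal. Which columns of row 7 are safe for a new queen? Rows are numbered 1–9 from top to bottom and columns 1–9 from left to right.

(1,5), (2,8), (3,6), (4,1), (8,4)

columns 7, 9

(1,5) attacks row 7 at column 5.
(2,8) attacks row 7 at column 8 and diagonals 3.
(3,6) attacks row 7 at column 6 and diagonals 2.
(4,1) attacks row 7 at column 1 and diagonals 4.
(8,4) attacks row 7 at column 4 and diagonals 3, 5.
Attacked columns: {1, 2, 3, 4, 5, 6, 8}. Safe: {7, 9}.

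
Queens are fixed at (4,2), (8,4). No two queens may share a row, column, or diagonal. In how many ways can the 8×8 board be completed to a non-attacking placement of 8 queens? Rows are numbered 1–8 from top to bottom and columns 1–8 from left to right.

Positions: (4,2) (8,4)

Branch on row 1: col 1 → 0; col 3 → 0; col 6 → 2; col 7 → 1; col 8 → 0.
Sum: 0 + 0 + 2 + 1 + 0 = 3.

3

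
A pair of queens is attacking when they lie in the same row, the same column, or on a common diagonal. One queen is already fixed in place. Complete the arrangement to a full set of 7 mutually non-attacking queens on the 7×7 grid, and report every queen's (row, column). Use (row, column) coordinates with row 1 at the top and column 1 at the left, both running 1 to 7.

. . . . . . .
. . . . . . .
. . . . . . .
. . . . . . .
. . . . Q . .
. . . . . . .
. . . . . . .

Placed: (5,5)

(1,4) (2,6) (3,1) (4,3) (5,5) (6,7) (7,2)

Row 1: attacked by (5,5)→{1,5}. Safe: 2, 3, 4, 6, 7. Place at column 4.
Row 2: attacked by (1,4)→{3,4,5}; (5,5)→{2,5}. Safe: 1, 6, 7. Place at column 6.
Row 3: attacked by (1,4)→{2,4,6}; (2,6)→{5,6,7}; (5,5)→{3,5,7}. Safe: 1. Place at column 1.
Row 4: attacked by (1,4)→{1,4,7}; (2,6)→{4,6}; (3,1)→{1,2}; (5,5)→{4,5,6}. Safe: 3. Place at column 3.
Row 6: attacked by (1,4)→{4}; (2,6)→{2,6}; (3,1)→{1,4}; (4,3)→{1,3,5}; (5,5)→{4,5,6}. Safe: 7. Place at column 7.
Row 7: attacked by (1,4)→{4}; (2,6)→{1,6}; (3,1)→{1,5}; (4,3)→{3,6}; (5,5)→{3,5,7}; (6,7)→{6,7}. Safe: 2. Place at column 2.
Columns [4, 6, 1, 3, 5, 7, 2], r−c [-3, -4, 2, 1, 0, -1, 5], r+c [5, 8, 4, 7, 10, 13, 9] are all distinct, so no two queens attack.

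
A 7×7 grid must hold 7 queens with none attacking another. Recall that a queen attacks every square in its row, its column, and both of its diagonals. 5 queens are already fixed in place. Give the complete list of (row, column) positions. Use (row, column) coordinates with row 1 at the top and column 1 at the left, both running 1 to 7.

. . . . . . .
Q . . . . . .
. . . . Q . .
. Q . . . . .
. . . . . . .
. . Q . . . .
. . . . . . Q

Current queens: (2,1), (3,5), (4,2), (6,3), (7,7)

(1,4) (2,1) (3,5) (4,2) (5,6) (6,3) (7,7)

Row 1: attacked by (2,1)→{1,2}; (3,5)→{3,5,7}; (4,2)→{2,5}; (6,3)→{3}; (7,7)→{1,7}. Safe: 4, 6. Place at column 4.
Row 5: attacked by (1,4)→{4}; (2,1)→{1,4}; (3,5)→{3,5,7}; (4,2)→{1,2,3}; (6,3)→{2,3,4}; (7,7)→{5,7}. Safe: 6. Place at column 6.
Columns [4, 1, 5, 2, 6, 3, 7], r−c [-3, 1, -2, 2, -1, 3, 0], r+c [5, 3, 8, 6, 11, 9, 14] are all distinct, so no two queens attack.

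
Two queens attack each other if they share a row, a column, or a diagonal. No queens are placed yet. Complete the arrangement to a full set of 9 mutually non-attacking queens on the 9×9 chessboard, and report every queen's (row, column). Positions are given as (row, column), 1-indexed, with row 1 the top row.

(1,5) (2,1) (3,6) (4,4) (5,2) (6,8) (7,3) (8,9) (9,7)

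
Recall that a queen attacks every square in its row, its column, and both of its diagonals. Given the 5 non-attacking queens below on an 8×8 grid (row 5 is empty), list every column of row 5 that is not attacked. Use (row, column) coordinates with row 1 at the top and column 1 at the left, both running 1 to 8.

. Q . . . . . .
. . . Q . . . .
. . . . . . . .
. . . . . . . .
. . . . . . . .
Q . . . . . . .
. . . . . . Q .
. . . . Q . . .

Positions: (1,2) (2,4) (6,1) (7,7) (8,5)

(1,2) attacks row 5 at column 2 and diagonals 6.
(2,4) attacks row 5 at column 4 and diagonals 1, 7.
(6,1) attacks row 5 at column 1 and diagonals 2.
(7,7) attacks row 5 at column 7 and diagonals 5.
(8,5) attacks row 5 at column 5 and diagonals 2, 8.
Attacked columns: {1, 2, 4, 5, 6, 7, 8}. Safe: {3}.

columns 3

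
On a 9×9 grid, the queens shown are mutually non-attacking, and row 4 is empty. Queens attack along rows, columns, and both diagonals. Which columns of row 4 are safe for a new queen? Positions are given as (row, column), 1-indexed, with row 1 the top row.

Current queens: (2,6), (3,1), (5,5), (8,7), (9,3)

(2,6) attacks row 4 at column 6 and diagonals 4, 8.
(3,1) attacks row 4 at column 1 and diagonals 2.
(5,5) attacks row 4 at column 5 and diagonals 4, 6.
(8,7) attacks row 4 at column 7 and diagonals 3.
(9,3) attacks row 4 at column 3 and diagonals 8.
Attacked columns: {1, 2, 3, 4, 5, 6, 7, 8}. Safe: {9}.

columns 9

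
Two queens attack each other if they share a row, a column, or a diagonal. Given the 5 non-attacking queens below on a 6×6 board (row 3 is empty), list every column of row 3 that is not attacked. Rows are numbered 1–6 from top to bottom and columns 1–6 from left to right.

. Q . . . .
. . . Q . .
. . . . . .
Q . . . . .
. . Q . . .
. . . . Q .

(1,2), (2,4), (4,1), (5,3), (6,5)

(1,2) attacks row 3 at column 2 and diagonals 4.
(2,4) attacks row 3 at column 4 and diagonals 3, 5.
(4,1) attacks row 3 at column 1 and diagonals 2.
(5,3) attacks row 3 at column 3 and diagonals 1, 5.
(6,5) attacks row 3 at column 5 and diagonals 2.
Attacked columns: {1, 2, 3, 4, 5}. Safe: {6}.

columns 6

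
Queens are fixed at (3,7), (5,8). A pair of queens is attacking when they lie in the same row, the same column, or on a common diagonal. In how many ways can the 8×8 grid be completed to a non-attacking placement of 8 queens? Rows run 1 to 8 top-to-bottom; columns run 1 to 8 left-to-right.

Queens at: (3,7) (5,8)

Branch on row 1: col 1 → 0; col 2 → 0; col 3 → 1; col 6 → 2.
Sum: 0 + 0 + 1 + 2 = 3.

3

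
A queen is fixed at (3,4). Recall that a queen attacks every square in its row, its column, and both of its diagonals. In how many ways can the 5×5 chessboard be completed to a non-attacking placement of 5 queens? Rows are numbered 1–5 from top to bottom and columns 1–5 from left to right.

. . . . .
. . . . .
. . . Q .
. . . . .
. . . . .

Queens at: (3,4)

2

Branch on row 1: col 1 → 0; col 3 → 1; col 5 → 1.
Sum: 0 + 1 + 1 = 2.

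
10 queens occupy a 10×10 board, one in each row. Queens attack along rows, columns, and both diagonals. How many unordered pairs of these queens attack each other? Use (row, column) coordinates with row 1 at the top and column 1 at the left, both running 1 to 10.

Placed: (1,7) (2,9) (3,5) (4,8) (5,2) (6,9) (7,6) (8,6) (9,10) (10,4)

Same column: (2,9)–(6,9) (column 9); (7,6)–(8,6) (column 6).
Same diagonal: (1,7)–(3,5) (|1−3| = |7−5| = 2); (8,6)–(10,4) (|8−10| = |6−4| = 2).
Total attacking pairs: 4.

4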